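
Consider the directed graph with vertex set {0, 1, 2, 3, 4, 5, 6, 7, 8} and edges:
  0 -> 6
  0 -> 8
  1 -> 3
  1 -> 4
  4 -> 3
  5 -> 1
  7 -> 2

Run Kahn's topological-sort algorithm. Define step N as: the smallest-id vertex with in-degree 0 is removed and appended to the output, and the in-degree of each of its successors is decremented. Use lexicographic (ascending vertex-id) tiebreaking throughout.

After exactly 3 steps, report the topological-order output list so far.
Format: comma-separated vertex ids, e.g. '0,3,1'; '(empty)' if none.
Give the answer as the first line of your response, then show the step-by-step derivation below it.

0,5,1

step 1: output 0; order=[0]; indeg=(0,1,1,2,1,0,0,0,0)
step 2: output 5; order=[0,5]; indeg=(0,0,1,2,1,0,0,0,0)
step 3: output 1; order=[0,5,1]; indeg=(0,0,1,1,0,0,0,0,0)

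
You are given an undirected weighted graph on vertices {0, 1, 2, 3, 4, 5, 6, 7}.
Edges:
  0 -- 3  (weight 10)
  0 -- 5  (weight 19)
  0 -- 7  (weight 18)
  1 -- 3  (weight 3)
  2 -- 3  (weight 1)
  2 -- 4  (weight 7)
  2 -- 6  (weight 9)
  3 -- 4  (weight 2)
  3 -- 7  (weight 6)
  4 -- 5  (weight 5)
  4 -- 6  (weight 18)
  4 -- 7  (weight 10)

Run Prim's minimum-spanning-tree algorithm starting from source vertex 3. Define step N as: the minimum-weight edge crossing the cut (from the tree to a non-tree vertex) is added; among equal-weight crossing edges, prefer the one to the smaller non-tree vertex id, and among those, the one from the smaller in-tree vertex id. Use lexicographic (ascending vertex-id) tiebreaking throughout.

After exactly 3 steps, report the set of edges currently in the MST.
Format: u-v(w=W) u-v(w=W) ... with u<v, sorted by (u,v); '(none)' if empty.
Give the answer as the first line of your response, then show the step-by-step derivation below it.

1-3(w=3) 2-3(w=1) 3-4(w=2)

step 1: add edge 2-3 (w=1); MST = {2-3(w=1)}
step 2: add edge 3-4 (w=2); MST = {2-3(w=1) 3-4(w=2)}
step 3: add edge 1-3 (w=3); MST = {1-3(w=3) 2-3(w=1) 3-4(w=2)}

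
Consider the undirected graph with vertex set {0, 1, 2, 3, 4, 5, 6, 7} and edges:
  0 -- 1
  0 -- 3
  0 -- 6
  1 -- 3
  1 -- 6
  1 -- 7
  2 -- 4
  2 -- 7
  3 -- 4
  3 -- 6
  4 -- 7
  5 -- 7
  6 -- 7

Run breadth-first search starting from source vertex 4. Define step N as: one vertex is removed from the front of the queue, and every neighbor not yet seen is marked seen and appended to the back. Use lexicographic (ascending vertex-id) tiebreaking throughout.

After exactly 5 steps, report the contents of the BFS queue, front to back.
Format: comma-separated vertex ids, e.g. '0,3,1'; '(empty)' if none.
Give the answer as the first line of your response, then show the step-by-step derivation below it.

1,6,5

step 1: dequeue 4; queue=[2,3,7]; order=4
step 2: dequeue 2; queue=[3,7]; order=4,2
step 3: dequeue 3; queue=[7,0,1,6]; order=4,2,3
step 4: dequeue 7; queue=[0,1,6,5]; order=4,2,3,7
step 5: dequeue 0; queue=[1,6,5]; order=4,2,3,7,0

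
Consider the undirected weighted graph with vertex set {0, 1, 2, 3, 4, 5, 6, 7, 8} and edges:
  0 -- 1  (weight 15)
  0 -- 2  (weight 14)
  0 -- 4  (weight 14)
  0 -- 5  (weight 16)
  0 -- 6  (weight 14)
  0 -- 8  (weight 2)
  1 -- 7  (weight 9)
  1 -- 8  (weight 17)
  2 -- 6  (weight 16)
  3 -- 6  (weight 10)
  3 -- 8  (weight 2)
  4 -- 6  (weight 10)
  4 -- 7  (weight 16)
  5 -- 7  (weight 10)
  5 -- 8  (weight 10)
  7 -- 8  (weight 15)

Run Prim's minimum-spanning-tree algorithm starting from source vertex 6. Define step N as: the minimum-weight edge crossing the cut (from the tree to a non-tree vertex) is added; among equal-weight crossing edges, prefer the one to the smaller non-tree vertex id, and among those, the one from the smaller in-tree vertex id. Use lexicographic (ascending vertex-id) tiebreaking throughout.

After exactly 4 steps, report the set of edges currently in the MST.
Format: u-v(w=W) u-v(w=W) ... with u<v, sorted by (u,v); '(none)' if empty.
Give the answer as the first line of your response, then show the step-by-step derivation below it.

0-8(w=2) 3-6(w=10) 3-8(w=2) 4-6(w=10)

step 1: add edge 3-6 (w=10); MST = {3-6(w=10)}
step 2: add edge 3-8 (w=2); MST = {3-6(w=10) 3-8(w=2)}
step 3: add edge 0-8 (w=2); MST = {0-8(w=2) 3-6(w=10) 3-8(w=2)}
step 4: add edge 4-6 (w=10); MST = {0-8(w=2) 3-6(w=10) 3-8(w=2) 4-6(w=10)}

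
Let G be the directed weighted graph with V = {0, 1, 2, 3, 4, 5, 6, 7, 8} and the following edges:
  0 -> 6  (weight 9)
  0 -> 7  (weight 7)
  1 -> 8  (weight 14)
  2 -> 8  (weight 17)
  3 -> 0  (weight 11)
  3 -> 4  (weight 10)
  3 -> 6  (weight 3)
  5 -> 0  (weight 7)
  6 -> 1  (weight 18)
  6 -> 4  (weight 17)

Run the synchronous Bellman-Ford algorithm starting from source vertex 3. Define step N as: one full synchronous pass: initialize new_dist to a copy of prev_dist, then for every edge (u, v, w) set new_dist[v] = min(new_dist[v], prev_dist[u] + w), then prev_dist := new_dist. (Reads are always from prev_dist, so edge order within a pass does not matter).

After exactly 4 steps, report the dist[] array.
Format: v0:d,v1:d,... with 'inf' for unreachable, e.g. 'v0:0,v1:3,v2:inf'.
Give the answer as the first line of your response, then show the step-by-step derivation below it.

v0:11,v1:21,v2:inf,v3:0,v4:10,v5:inf,v6:3,v7:18,v8:35

step 1: dist = v0:11,v1:inf,v2:inf,v3:0,v4:10,v5:inf,v6:3,v7:inf,v8:inf
step 2: dist = v0:11,v1:21,v2:inf,v3:0,v4:10,v5:inf,v6:3,v7:18,v8:inf
step 3: dist = v0:11,v1:21,v2:inf,v3:0,v4:10,v5:inf,v6:3,v7:18,v8:35
step 4: dist = v0:11,v1:21,v2:inf,v3:0,v4:10,v5:inf,v6:3,v7:18,v8:35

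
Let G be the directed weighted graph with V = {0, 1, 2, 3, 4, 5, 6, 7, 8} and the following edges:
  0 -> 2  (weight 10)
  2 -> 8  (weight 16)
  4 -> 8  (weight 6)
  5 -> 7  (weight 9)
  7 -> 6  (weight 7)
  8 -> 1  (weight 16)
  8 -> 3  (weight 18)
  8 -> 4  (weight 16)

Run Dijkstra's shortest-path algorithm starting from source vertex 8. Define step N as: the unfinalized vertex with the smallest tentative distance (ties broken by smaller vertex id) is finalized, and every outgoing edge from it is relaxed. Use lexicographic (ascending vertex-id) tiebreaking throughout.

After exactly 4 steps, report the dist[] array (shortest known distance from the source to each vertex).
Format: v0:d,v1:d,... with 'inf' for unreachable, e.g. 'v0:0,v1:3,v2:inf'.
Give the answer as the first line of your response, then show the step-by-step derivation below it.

v0:inf,v1:16,v2:inf,v3:18,v4:16,v5:inf,v6:inf,v7:inf,v8:0

step 1: dist = v0:inf,v1:16,v2:inf,v3:18,v4:16,v5:inf,v6:inf,v7:inf,v8:0
step 2: dist = v0:inf,v1:16,v2:inf,v3:18,v4:16,v5:inf,v6:inf,v7:inf,v8:0
step 3: dist = v0:inf,v1:16,v2:inf,v3:18,v4:16,v5:inf,v6:inf,v7:inf,v8:0
step 4: dist = v0:inf,v1:16,v2:inf,v3:18,v4:16,v5:inf,v6:inf,v7:inf,v8:0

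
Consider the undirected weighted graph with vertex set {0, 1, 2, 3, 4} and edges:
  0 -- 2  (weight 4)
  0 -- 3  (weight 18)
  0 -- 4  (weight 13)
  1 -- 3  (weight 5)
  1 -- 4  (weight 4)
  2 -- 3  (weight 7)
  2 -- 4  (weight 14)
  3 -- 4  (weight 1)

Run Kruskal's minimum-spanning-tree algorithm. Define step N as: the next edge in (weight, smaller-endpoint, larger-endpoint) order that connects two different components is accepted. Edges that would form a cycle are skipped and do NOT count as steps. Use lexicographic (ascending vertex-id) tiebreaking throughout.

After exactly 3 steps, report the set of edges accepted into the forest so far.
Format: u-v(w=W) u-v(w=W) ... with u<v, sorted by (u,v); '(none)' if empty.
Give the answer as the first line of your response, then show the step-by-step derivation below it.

0-2(w=4) 1-4(w=4) 3-4(w=1)

step 1: add edge 3-4 (w=1); MST = {3-4(w=1)}
step 2: add edge 0-2 (w=4); MST = {0-2(w=4) 3-4(w=1)}
step 3: add edge 1-4 (w=4); MST = {0-2(w=4) 1-4(w=4) 3-4(w=1)}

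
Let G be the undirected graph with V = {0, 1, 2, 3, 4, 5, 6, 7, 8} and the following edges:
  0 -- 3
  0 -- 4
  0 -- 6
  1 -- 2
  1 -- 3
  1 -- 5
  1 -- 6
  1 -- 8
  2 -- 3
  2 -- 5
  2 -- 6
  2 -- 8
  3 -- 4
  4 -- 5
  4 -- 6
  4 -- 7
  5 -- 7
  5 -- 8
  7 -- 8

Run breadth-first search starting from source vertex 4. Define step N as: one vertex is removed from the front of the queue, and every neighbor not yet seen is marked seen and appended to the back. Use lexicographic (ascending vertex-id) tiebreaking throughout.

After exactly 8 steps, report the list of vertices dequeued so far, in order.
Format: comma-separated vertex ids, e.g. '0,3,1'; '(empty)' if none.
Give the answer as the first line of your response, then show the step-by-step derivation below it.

4,0,3,5,6,7,1,2

step 1: dequeue 4; queue=[0,3,5,6,7]; order=4
step 2: dequeue 0; queue=[3,5,6,7]; order=4,0
step 3: dequeue 3; queue=[5,6,7,1,2]; order=4,0,3
step 4: dequeue 5; queue=[6,7,1,2,8]; order=4,0,3,5
step 5: dequeue 6; queue=[7,1,2,8]; order=4,0,3,5,6
step 6: dequeue 7; queue=[1,2,8]; order=4,0,3,5,6,7
step 7: dequeue 1; queue=[2,8]; order=4,0,3,5,6,7,1
step 8: dequeue 2; queue=[8]; order=4,0,3,5,6,7,1,2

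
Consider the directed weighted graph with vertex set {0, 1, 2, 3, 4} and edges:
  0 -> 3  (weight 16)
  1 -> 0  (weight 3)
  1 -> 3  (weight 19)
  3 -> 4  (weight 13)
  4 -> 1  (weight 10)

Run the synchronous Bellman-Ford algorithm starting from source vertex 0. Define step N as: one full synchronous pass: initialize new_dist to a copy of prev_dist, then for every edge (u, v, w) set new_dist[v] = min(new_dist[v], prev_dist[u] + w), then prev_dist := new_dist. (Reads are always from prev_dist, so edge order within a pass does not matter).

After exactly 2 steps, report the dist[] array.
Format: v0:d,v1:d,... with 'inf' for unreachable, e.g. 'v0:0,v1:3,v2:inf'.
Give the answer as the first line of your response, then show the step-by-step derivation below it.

v0:0,v1:inf,v2:inf,v3:16,v4:29

step 1: dist = v0:0,v1:inf,v2:inf,v3:16,v4:inf
step 2: dist = v0:0,v1:inf,v2:inf,v3:16,v4:29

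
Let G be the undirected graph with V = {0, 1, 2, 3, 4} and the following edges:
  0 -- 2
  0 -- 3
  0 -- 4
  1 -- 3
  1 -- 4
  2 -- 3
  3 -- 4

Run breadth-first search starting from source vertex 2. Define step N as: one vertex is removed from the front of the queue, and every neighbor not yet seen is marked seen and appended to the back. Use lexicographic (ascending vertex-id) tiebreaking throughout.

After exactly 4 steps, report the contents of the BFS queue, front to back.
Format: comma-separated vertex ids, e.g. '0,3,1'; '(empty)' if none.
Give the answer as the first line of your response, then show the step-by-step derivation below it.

1

step 1: dequeue 2; queue=[0,3]; order=2
step 2: dequeue 0; queue=[3,4]; order=2,0
step 3: dequeue 3; queue=[4,1]; order=2,0,3
step 4: dequeue 4; queue=[1]; order=2,0,3,4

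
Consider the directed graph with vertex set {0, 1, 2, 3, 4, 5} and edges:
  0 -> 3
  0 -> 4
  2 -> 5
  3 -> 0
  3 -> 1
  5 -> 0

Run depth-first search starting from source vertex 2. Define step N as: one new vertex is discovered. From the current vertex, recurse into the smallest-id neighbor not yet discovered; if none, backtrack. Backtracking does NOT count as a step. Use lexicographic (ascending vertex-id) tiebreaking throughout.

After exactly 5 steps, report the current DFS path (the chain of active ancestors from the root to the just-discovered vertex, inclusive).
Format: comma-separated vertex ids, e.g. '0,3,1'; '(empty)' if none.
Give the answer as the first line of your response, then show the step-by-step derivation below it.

2,5,0,3,1

step 1: discover 2; path=2; order=2
step 2: discover 5; path=2>5; order=2,5
step 3: discover 0; path=2>5>0; order=2,5,0
step 4: discover 3; path=2>5>0>3; order=2,5,0,3
step 5: discover 1; path=2>5>0>3>1; order=2,5,0,3,1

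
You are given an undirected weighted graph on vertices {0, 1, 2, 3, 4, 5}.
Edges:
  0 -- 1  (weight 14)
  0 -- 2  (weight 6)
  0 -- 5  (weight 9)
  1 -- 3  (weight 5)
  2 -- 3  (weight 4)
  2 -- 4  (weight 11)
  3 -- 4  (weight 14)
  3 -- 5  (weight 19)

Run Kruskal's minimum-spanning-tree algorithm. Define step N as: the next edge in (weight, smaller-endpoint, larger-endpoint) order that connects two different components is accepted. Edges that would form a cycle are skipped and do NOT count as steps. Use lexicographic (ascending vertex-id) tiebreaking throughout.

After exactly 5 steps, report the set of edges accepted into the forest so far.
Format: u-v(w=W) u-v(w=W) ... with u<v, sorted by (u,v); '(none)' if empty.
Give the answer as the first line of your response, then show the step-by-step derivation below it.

0-2(w=6) 0-5(w=9) 1-3(w=5) 2-3(w=4) 2-4(w=11)

step 1: add edge 2-3 (w=4); MST = {2-3(w=4)}
step 2: add edge 1-3 (w=5); MST = {1-3(w=5) 2-3(w=4)}
step 3: add edge 0-2 (w=6); MST = {0-2(w=6) 1-3(w=5) 2-3(w=4)}
step 4: add edge 0-5 (w=9); MST = {0-2(w=6) 0-5(w=9) 1-3(w=5) 2-3(w=4)}
step 5: add edge 2-4 (w=11); MST = {0-2(w=6) 0-5(w=9) 1-3(w=5) 2-3(w=4) 2-4(w=11)}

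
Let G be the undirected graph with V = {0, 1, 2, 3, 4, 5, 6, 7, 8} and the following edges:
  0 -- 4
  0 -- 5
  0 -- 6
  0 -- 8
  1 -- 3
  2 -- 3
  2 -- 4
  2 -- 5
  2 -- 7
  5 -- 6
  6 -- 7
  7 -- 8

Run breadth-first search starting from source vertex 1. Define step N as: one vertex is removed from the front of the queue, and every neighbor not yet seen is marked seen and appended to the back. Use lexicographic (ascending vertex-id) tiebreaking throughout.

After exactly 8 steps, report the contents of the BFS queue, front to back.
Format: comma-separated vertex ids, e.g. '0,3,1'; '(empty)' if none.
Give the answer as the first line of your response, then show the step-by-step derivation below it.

8

step 1: dequeue 1; queue=[3]; order=1
step 2: dequeue 3; queue=[2]; order=1,3
step 3: dequeue 2; queue=[4,5,7]; order=1,3,2
step 4: dequeue 4; queue=[5,7,0]; order=1,3,2,4
step 5: dequeue 5; queue=[7,0,6]; order=1,3,2,4,5
step 6: dequeue 7; queue=[0,6,8]; order=1,3,2,4,5,7
step 7: dequeue 0; queue=[6,8]; order=1,3,2,4,5,7,0
step 8: dequeue 6; queue=[8]; order=1,3,2,4,5,7,0,6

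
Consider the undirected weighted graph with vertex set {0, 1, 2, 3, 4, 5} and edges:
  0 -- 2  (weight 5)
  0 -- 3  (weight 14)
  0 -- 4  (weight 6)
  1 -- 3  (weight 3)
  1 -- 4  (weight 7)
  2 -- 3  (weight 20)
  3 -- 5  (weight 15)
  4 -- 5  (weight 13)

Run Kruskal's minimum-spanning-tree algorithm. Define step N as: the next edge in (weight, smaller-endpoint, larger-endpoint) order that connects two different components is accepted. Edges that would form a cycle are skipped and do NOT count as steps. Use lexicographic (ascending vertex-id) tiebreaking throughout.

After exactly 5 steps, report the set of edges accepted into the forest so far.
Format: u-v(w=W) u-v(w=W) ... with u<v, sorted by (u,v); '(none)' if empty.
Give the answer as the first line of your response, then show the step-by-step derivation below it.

0-2(w=5) 0-4(w=6) 1-3(w=3) 1-4(w=7) 4-5(w=13)

step 1: add edge 1-3 (w=3); MST = {1-3(w=3)}
step 2: add edge 0-2 (w=5); MST = {0-2(w=5) 1-3(w=3)}
step 3: add edge 0-4 (w=6); MST = {0-2(w=5) 0-4(w=6) 1-3(w=3)}
step 4: add edge 1-4 (w=7); MST = {0-2(w=5) 0-4(w=6) 1-3(w=3) 1-4(w=7)}
step 5: add edge 4-5 (w=13); MST = {0-2(w=5) 0-4(w=6) 1-3(w=3) 1-4(w=7) 4-5(w=13)}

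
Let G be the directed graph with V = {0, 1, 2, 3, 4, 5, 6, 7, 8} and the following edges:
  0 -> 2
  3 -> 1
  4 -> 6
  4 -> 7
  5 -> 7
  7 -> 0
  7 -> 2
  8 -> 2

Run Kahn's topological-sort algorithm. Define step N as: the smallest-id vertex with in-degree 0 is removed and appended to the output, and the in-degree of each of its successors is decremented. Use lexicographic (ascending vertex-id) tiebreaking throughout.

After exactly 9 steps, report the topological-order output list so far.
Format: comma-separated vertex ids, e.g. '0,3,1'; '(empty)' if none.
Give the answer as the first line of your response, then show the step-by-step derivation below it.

3,1,4,5,6,7,0,8,2

step 1: output 3; order=[3]; indeg=(1,0,3,0,0,0,1,2,0)
step 2: output 1; order=[3,1]; indeg=(1,0,3,0,0,0,1,2,0)
step 3: output 4; order=[3,1,4]; indeg=(1,0,3,0,0,0,0,1,0)
step 4: output 5; order=[3,1,4,5]; indeg=(1,0,3,0,0,0,0,0,0)
step 5: output 6; order=[3,1,4,5,6]; indeg=(1,0,3,0,0,0,0,0,0)
step 6: output 7; order=[3,1,4,5,6,7]; indeg=(0,0,2,0,0,0,0,0,0)
step 7: output 0; order=[3,1,4,5,6,7,0]; indeg=(0,0,1,0,0,0,0,0,0)
step 8: output 8; order=[3,1,4,5,6,7,0,8]; indeg=(0,0,0,0,0,0,0,0,0)
step 9: output 2; order=[3,1,4,5,6,7,0,8,2]; indeg=(0,0,0,0,0,0,0,0,0)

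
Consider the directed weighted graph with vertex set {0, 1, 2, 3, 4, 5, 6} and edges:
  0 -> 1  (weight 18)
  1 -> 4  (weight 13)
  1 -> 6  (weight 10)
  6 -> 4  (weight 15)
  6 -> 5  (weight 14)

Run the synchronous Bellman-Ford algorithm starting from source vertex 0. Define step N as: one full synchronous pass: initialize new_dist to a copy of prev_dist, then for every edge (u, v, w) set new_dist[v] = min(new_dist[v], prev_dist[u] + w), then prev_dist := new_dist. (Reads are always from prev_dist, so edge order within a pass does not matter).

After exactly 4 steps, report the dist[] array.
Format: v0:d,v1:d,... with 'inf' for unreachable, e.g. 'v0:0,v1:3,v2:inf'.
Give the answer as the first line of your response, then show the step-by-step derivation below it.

v0:0,v1:18,v2:inf,v3:inf,v4:31,v5:42,v6:28

step 1: dist = v0:0,v1:18,v2:inf,v3:inf,v4:inf,v5:inf,v6:inf
step 2: dist = v0:0,v1:18,v2:inf,v3:inf,v4:31,v5:inf,v6:28
step 3: dist = v0:0,v1:18,v2:inf,v3:inf,v4:31,v5:42,v6:28
step 4: dist = v0:0,v1:18,v2:inf,v3:inf,v4:31,v5:42,v6:28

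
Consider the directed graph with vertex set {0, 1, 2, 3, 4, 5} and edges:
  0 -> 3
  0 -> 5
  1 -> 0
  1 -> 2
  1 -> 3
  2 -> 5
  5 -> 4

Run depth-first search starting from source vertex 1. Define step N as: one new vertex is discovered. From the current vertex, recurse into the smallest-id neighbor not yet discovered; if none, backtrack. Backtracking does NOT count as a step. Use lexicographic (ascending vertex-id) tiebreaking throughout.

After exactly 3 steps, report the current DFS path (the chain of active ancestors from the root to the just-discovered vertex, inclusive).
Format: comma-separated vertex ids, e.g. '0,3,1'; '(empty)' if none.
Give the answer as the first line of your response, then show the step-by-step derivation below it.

1,0,3

step 1: discover 1; path=1; order=1
step 2: discover 0; path=1>0; order=1,0
step 3: discover 3; path=1>0>3; order=1,0,3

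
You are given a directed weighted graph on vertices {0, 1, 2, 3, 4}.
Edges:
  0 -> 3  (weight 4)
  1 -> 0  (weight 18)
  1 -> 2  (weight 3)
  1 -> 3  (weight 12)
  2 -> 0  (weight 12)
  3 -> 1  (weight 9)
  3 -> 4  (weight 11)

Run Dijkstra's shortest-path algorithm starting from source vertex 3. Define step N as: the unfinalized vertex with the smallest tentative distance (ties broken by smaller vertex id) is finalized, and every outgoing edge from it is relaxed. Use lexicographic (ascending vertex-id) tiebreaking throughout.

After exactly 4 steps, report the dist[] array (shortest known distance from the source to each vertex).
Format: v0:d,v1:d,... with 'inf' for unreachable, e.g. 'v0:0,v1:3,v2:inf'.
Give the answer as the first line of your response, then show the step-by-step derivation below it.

v0:24,v1:9,v2:12,v3:0,v4:11

step 1: dist = v0:inf,v1:9,v2:inf,v3:0,v4:11
step 2: dist = v0:27,v1:9,v2:12,v3:0,v4:11
step 3: dist = v0:27,v1:9,v2:12,v3:0,v4:11
step 4: dist = v0:24,v1:9,v2:12,v3:0,v4:11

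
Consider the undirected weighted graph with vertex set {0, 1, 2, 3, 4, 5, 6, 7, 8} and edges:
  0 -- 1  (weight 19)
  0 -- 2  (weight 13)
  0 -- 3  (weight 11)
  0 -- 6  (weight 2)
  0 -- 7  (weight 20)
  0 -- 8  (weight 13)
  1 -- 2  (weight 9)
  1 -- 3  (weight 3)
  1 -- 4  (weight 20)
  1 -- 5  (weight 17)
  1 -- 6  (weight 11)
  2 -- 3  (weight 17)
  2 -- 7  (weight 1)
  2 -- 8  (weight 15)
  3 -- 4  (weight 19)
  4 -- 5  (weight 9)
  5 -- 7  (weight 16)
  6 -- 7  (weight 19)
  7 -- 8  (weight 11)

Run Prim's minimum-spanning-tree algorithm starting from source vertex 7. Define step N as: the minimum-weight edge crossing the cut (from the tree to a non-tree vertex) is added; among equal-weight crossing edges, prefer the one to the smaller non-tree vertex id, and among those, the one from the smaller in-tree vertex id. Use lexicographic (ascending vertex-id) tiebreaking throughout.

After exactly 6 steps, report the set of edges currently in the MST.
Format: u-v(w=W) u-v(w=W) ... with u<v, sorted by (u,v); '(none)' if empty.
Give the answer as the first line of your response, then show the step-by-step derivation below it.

0-3(w=11) 0-6(w=2) 1-2(w=9) 1-3(w=3) 2-7(w=1) 7-8(w=11)

step 1: add edge 2-7 (w=1); MST = {2-7(w=1)}
step 2: add edge 1-2 (w=9); MST = {1-2(w=9) 2-7(w=1)}
step 3: add edge 1-3 (w=3); MST = {1-2(w=9) 1-3(w=3) 2-7(w=1)}
step 4: add edge 0-3 (w=11); MST = {0-3(w=11) 1-2(w=9) 1-3(w=3) 2-7(w=1)}
step 5: add edge 0-6 (w=2); MST = {0-3(w=11) 0-6(w=2) 1-2(w=9) 1-3(w=3) 2-7(w=1)}
step 6: add edge 7-8 (w=11); MST = {0-3(w=11) 0-6(w=2) 1-2(w=9) 1-3(w=3) 2-7(w=1) 7-8(w=11)}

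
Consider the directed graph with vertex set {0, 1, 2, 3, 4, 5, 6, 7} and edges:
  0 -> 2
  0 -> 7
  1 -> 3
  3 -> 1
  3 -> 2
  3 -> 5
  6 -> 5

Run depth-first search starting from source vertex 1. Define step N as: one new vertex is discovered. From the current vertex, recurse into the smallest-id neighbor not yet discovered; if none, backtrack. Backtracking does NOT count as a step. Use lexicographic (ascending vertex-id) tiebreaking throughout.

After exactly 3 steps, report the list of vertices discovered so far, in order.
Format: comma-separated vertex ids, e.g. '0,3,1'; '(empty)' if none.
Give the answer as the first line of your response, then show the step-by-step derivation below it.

1,3,2

step 1: discover 1; path=1; order=1
step 2: discover 3; path=1>3; order=1,3
step 3: discover 2; path=1>3>2; order=1,3,2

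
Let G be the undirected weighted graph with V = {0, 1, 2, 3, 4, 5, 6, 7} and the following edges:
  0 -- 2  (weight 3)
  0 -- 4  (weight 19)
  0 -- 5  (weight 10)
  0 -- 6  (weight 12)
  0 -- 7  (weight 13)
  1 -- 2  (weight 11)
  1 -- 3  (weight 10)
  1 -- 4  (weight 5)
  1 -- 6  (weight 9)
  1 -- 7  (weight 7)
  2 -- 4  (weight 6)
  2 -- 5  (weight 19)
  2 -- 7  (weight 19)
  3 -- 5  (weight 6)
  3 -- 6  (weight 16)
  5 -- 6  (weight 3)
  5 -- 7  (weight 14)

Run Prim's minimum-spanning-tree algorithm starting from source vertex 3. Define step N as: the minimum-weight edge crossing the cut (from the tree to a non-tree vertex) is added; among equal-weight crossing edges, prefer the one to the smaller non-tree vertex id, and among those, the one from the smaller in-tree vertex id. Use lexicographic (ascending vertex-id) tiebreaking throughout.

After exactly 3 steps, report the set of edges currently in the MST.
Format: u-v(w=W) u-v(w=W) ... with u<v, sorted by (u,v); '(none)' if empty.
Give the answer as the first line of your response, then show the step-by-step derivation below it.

1-6(w=9) 3-5(w=6) 5-6(w=3)

step 1: add edge 3-5 (w=6); MST = {3-5(w=6)}
step 2: add edge 5-6 (w=3); MST = {3-5(w=6) 5-6(w=3)}
step 3: add edge 1-6 (w=9); MST = {1-6(w=9) 3-5(w=6) 5-6(w=3)}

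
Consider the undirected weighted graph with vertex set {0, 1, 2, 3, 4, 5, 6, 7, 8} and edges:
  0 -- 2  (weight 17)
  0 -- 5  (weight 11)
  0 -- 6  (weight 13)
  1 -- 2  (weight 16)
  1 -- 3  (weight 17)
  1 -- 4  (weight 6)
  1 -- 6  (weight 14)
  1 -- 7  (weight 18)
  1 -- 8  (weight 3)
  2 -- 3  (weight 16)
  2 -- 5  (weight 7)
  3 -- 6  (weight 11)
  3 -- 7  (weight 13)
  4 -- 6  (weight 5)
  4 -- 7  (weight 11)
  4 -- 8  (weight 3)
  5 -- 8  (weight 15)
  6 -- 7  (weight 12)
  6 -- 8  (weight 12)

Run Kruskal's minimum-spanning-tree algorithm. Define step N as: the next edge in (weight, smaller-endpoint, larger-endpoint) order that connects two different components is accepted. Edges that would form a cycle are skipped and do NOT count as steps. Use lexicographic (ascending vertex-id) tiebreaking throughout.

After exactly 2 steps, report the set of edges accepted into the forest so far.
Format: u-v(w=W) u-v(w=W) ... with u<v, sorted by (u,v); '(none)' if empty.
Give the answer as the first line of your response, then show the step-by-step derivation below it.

1-8(w=3) 4-8(w=3)

step 1: add edge 1-8 (w=3); MST = {1-8(w=3)}
step 2: add edge 4-8 (w=3); MST = {1-8(w=3) 4-8(w=3)}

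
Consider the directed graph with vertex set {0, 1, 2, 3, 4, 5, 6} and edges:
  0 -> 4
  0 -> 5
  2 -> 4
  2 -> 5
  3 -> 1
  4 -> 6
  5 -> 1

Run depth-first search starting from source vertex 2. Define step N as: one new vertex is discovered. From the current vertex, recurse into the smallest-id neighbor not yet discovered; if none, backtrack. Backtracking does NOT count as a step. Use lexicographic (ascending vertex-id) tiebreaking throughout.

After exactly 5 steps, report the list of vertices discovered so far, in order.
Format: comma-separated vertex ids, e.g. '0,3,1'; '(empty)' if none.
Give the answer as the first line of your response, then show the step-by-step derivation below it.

2,4,6,5,1

step 1: discover 2; path=2; order=2
step 2: discover 4; path=2>4; order=2,4
step 3: discover 6; path=2>4>6; order=2,4,6
step 4: discover 5; path=2>5; order=2,4,6,5
step 5: discover 1; path=2>5>1; order=2,4,6,5,1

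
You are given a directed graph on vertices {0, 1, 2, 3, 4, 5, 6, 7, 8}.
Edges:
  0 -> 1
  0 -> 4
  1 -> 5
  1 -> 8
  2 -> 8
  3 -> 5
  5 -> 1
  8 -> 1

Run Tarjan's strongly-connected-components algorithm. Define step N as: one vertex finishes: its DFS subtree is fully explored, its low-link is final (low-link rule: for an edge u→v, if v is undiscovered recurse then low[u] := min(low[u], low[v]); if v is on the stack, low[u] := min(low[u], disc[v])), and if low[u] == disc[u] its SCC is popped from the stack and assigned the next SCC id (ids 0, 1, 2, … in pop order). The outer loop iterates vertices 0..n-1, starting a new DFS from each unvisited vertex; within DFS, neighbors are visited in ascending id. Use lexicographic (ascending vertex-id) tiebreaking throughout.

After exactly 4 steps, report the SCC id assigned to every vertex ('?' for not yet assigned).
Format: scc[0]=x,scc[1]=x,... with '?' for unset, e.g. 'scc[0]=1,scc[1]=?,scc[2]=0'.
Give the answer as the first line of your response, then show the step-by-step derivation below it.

scc[0]=?,scc[1]=0,scc[2]=?,scc[3]=?,scc[4]=1,scc[5]=0,scc[6]=?,scc[7]=?,scc[8]=0

step 1: low=(low[0]=0,low[1]=1,low[2]=?,low[3]=?,low[4]=?,low[5]=1,low[6]=?,low[7]=?,low[8]=?); scc=(scc[0]=?,scc[1]=?,scc[2]=?,scc[3]=?,scc[4]=?,scc[5]=?,scc[6]=?,scc[7]=?,scc[8]=?)
step 2: low=(low[0]=0,low[1]=1,low[2]=?,low[3]=?,low[4]=?,low[5]=1,low[6]=?,low[7]=?,low[8]=1); scc=(scc[0]=?,scc[1]=?,scc[2]=?,scc[3]=?,scc[4]=?,scc[5]=?,scc[6]=?,scc[7]=?,scc[8]=?)
step 3: low=(low[0]=0,low[1]=1,low[2]=?,low[3]=?,low[4]=?,low[5]=1,low[6]=?,low[7]=?,low[8]=1); scc=(scc[0]=?,scc[1]=0,scc[2]=?,scc[3]=?,scc[4]=?,scc[5]=0,scc[6]=?,scc[7]=?,scc[8]=0)
step 4: low=(low[0]=0,low[1]=1,low[2]=?,low[3]=?,low[4]=4,low[5]=1,low[6]=?,low[7]=?,low[8]=1); scc=(scc[0]=?,scc[1]=0,scc[2]=?,scc[3]=?,scc[4]=1,scc[5]=0,scc[6]=?,scc[7]=?,scc[8]=0)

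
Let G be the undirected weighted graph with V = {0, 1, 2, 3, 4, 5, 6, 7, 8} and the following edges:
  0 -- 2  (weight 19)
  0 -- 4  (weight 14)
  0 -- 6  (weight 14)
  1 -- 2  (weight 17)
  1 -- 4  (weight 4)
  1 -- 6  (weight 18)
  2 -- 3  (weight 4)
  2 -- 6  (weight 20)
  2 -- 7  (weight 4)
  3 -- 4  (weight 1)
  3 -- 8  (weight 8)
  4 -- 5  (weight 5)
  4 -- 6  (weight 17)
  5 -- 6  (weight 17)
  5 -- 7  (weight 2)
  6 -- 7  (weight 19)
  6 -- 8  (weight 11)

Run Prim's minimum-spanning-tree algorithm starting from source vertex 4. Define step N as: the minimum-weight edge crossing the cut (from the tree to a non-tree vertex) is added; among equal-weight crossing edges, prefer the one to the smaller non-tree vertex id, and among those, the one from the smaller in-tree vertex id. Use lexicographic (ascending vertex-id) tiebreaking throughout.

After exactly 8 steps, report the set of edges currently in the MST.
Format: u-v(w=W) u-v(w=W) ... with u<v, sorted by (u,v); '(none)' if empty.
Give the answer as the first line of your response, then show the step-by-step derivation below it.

0-4(w=14) 1-4(w=4) 2-3(w=4) 2-7(w=4) 3-4(w=1) 3-8(w=8) 5-7(w=2) 6-8(w=11)

step 1: add edge 3-4 (w=1); MST = {3-4(w=1)}
step 2: add edge 1-4 (w=4); MST = {1-4(w=4) 3-4(w=1)}
step 3: add edge 2-3 (w=4); MST = {1-4(w=4) 2-3(w=4) 3-4(w=1)}
step 4: add edge 2-7 (w=4); MST = {1-4(w=4) 2-3(w=4) 2-7(w=4) 3-4(w=1)}
step 5: add edge 5-7 (w=2); MST = {1-4(w=4) 2-3(w=4) 2-7(w=4) 3-4(w=1) 5-7(w=2)}
step 6: add edge 3-8 (w=8); MST = {1-4(w=4) 2-3(w=4) 2-7(w=4) 3-4(w=1) 3-8(w=8) 5-7(w=2)}
step 7: add edge 6-8 (w=11); MST = {1-4(w=4) 2-3(w=4) 2-7(w=4) 3-4(w=1) 3-8(w=8) 5-7(w=2) 6-8(w=11)}
step 8: add edge 0-4 (w=14); MST = {0-4(w=14) 1-4(w=4) 2-3(w=4) 2-7(w=4) 3-4(w=1) 3-8(w=8) 5-7(w=2) 6-8(w=11)}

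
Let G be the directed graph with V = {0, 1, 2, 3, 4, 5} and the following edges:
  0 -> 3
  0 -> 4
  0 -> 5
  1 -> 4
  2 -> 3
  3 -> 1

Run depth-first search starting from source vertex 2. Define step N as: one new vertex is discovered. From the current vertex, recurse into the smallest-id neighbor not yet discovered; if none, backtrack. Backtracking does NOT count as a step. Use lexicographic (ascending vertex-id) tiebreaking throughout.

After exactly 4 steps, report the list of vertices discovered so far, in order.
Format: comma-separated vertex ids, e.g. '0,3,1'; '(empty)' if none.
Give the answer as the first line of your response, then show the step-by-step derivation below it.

2,3,1,4

step 1: discover 2; path=2; order=2
step 2: discover 3; path=2>3; order=2,3
step 3: discover 1; path=2>3>1; order=2,3,1
step 4: discover 4; path=2>3>1>4; order=2,3,1,4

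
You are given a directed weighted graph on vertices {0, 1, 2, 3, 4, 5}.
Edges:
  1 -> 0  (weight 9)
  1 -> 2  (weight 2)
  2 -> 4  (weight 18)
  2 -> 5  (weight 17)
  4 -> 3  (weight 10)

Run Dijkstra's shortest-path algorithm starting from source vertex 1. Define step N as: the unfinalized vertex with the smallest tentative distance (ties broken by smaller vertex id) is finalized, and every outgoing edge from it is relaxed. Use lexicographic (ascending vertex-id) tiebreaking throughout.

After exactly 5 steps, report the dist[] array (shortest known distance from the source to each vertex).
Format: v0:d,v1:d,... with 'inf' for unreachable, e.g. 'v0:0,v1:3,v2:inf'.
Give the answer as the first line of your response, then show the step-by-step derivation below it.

v0:9,v1:0,v2:2,v3:30,v4:20,v5:19

step 1: dist = v0:9,v1:0,v2:2,v3:inf,v4:inf,v5:inf
step 2: dist = v0:9,v1:0,v2:2,v3:inf,v4:20,v5:19
step 3: dist = v0:9,v1:0,v2:2,v3:inf,v4:20,v5:19
step 4: dist = v0:9,v1:0,v2:2,v3:inf,v4:20,v5:19
step 5: dist = v0:9,v1:0,v2:2,v3:30,v4:20,v5:19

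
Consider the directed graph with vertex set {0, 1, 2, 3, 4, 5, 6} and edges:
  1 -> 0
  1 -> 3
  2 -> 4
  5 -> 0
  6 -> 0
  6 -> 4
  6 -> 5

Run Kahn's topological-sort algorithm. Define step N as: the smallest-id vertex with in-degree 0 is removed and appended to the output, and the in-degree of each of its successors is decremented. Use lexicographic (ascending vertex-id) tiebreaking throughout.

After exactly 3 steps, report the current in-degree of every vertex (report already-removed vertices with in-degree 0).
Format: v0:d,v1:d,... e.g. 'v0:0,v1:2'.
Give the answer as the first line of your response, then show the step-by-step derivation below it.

v0:2,v1:0,v2:0,v3:0,v4:1,v5:1,v6:0

step 1: output 1; order=[1]; indeg=(2,0,0,0,2,1,0)
step 2: output 2; order=[1,2]; indeg=(2,0,0,0,1,1,0)
step 3: output 3; order=[1,2,3]; indeg=(2,0,0,0,1,1,0)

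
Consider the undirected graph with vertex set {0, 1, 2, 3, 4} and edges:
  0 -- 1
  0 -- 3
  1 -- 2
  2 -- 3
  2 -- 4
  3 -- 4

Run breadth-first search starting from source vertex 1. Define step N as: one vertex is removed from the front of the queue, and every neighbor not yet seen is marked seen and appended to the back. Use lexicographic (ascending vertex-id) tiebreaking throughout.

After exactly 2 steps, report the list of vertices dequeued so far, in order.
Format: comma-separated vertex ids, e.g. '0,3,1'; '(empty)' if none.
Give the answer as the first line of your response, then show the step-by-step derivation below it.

1,0

step 1: dequeue 1; queue=[0,2]; order=1
step 2: dequeue 0; queue=[2,3]; order=1,0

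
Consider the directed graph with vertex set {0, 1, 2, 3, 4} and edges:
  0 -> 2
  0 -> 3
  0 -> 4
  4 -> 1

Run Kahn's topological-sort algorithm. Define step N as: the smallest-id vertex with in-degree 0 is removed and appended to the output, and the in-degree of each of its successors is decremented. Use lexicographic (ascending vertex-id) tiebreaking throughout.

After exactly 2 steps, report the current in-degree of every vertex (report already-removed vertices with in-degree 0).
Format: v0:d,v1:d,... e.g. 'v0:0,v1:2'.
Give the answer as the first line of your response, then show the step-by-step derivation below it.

v0:0,v1:1,v2:0,v3:0,v4:0

step 1: output 0; order=[0]; indeg=(0,1,0,0,0)
step 2: output 2; order=[0,2]; indeg=(0,1,0,0,0)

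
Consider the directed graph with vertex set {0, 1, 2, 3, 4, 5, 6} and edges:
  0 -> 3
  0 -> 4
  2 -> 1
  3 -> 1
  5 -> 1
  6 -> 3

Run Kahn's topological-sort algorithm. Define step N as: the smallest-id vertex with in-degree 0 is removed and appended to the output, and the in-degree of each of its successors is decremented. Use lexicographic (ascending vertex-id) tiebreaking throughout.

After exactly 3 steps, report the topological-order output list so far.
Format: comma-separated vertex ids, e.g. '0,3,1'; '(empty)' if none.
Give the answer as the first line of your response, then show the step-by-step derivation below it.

0,2,4

step 1: output 0; order=[0]; indeg=(0,3,0,1,0,0,0)
step 2: output 2; order=[0,2]; indeg=(0,2,0,1,0,0,0)
step 3: output 4; order=[0,2,4]; indeg=(0,2,0,1,0,0,0)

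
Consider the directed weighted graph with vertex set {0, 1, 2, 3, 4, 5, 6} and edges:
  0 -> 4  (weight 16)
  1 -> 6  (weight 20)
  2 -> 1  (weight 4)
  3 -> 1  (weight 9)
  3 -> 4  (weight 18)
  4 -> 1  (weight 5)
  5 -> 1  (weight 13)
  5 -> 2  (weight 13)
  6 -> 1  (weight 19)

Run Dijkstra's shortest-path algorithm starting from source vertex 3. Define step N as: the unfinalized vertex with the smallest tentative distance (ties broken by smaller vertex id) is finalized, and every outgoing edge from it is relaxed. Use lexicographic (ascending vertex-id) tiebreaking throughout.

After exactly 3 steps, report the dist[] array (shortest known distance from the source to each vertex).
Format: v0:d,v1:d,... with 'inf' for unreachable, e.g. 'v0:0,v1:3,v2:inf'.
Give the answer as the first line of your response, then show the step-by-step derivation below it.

v0:inf,v1:9,v2:inf,v3:0,v4:18,v5:inf,v6:29

step 1: dist = v0:inf,v1:9,v2:inf,v3:0,v4:18,v5:inf,v6:inf
step 2: dist = v0:inf,v1:9,v2:inf,v3:0,v4:18,v5:inf,v6:29
step 3: dist = v0:inf,v1:9,v2:inf,v3:0,v4:18,v5:inf,v6:29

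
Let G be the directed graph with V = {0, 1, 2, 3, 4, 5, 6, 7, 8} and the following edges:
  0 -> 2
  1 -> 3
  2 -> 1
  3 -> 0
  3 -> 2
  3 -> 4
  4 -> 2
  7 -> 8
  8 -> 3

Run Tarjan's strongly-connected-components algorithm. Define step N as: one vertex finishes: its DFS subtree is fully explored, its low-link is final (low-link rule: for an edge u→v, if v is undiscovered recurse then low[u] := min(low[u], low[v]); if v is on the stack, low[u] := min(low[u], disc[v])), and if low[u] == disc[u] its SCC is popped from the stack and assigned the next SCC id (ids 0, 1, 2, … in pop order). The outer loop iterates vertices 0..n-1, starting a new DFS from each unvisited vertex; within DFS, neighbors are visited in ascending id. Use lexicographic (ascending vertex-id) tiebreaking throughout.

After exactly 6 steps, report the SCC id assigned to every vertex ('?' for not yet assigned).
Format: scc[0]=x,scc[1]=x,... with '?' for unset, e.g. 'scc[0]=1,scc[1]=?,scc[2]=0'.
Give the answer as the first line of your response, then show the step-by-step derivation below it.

scc[0]=0,scc[1]=0,scc[2]=0,scc[3]=0,scc[4]=0,scc[5]=1,scc[6]=?,scc[7]=?,scc[8]=?

step 1: low=(low[0]=0,low[1]=2,low[2]=1,low[3]=0,low[4]=1,low[5]=?,low[6]=?,low[7]=?,low[8]=?); scc=(scc[0]=?,scc[1]=?,scc[2]=?,scc[3]=?,scc[4]=?,scc[5]=?,scc[6]=?,scc[7]=?,scc[8]=?)
step 2: low=(low[0]=0,low[1]=2,low[2]=1,low[3]=0,low[4]=1,low[5]=?,low[6]=?,low[7]=?,low[8]=?); scc=(scc[0]=?,scc[1]=?,scc[2]=?,scc[3]=?,scc[4]=?,scc[5]=?,scc[6]=?,scc[7]=?,scc[8]=?)
step 3: low=(low[0]=0,low[1]=0,low[2]=1,low[3]=0,low[4]=1,low[5]=?,low[6]=?,low[7]=?,low[8]=?); scc=(scc[0]=?,scc[1]=?,scc[2]=?,scc[3]=?,scc[4]=?,scc[5]=?,scc[6]=?,scc[7]=?,scc[8]=?)
step 4: low=(low[0]=0,low[1]=0,low[2]=0,low[3]=0,low[4]=1,low[5]=?,low[6]=?,low[7]=?,low[8]=?); scc=(scc[0]=?,scc[1]=?,scc[2]=?,scc[3]=?,scc[4]=?,scc[5]=?,scc[6]=?,scc[7]=?,scc[8]=?)
step 5: low=(low[0]=0,low[1]=0,low[2]=0,low[3]=0,low[4]=1,low[5]=?,low[6]=?,low[7]=?,low[8]=?); scc=(scc[0]=0,scc[1]=0,scc[2]=0,scc[3]=0,scc[4]=0,scc[5]=?,scc[6]=?,scc[7]=?,scc[8]=?)
step 6: low=(low[0]=0,low[1]=0,low[2]=0,low[3]=0,low[4]=1,low[5]=5,low[6]=?,low[7]=?,low[8]=?); scc=(scc[0]=0,scc[1]=0,scc[2]=0,scc[3]=0,scc[4]=0,scc[5]=1,scc[6]=?,scc[7]=?,scc[8]=?)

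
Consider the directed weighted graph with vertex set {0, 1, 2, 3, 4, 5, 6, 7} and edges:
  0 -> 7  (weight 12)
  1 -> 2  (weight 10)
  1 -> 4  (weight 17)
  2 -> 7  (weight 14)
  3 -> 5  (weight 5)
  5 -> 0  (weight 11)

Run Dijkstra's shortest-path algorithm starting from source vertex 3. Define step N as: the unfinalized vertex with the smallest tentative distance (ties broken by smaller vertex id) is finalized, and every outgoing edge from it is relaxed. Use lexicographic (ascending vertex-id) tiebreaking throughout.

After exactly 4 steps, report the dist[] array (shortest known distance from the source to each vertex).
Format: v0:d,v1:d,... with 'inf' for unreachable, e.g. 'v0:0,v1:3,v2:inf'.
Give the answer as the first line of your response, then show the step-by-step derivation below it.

v0:16,v1:inf,v2:inf,v3:0,v4:inf,v5:5,v6:inf,v7:28

step 1: dist = v0:inf,v1:inf,v2:inf,v3:0,v4:inf,v5:5,v6:inf,v7:inf
step 2: dist = v0:16,v1:inf,v2:inf,v3:0,v4:inf,v5:5,v6:inf,v7:inf
step 3: dist = v0:16,v1:inf,v2:inf,v3:0,v4:inf,v5:5,v6:inf,v7:28
step 4: dist = v0:16,v1:inf,v2:inf,v3:0,v4:inf,v5:5,v6:inf,v7:28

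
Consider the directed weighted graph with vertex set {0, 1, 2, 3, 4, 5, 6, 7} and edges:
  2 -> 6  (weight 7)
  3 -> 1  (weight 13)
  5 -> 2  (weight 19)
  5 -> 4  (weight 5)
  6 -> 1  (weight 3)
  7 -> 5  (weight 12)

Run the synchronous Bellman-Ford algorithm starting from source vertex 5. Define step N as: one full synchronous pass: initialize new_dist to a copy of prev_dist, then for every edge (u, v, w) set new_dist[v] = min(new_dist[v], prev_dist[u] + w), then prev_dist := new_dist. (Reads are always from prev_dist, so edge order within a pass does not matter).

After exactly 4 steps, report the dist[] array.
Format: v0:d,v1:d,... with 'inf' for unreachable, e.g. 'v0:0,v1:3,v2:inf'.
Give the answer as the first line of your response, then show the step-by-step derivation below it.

v0:inf,v1:29,v2:19,v3:inf,v4:5,v5:0,v6:26,v7:inf

step 1: dist = v0:inf,v1:inf,v2:19,v3:inf,v4:5,v5:0,v6:inf,v7:inf
step 2: dist = v0:inf,v1:inf,v2:19,v3:inf,v4:5,v5:0,v6:26,v7:inf
step 3: dist = v0:inf,v1:29,v2:19,v3:inf,v4:5,v5:0,v6:26,v7:inf
step 4: dist = v0:inf,v1:29,v2:19,v3:inf,v4:5,v5:0,v6:26,v7:inf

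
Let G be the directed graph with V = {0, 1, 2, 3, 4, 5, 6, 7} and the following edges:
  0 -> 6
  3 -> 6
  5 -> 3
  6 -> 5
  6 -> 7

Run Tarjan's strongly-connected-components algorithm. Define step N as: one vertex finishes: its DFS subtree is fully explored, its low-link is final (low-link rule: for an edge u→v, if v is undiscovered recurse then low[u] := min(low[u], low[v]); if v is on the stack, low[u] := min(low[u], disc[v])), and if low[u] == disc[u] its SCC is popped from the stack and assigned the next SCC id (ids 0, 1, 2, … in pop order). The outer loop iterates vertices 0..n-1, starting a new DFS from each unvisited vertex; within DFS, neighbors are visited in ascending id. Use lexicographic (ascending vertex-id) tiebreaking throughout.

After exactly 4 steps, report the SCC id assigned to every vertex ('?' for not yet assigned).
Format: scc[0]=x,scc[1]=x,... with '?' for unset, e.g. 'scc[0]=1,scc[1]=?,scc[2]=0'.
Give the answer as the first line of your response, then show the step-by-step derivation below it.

scc[0]=?,scc[1]=?,scc[2]=?,scc[3]=1,scc[4]=?,scc[5]=1,scc[6]=1,scc[7]=0

step 1: low=(low[0]=0,low[1]=?,low[2]=?,low[3]=1,low[4]=?,low[5]=2,low[6]=1,low[7]=?); scc=(scc[0]=?,scc[1]=?,scc[2]=?,scc[3]=?,scc[4]=?,scc[5]=?,scc[6]=?,scc[7]=?)
step 2: low=(low[0]=0,low[1]=?,low[2]=?,low[3]=1,low[4]=?,low[5]=1,low[6]=1,low[7]=?); scc=(scc[0]=?,scc[1]=?,scc[2]=?,scc[3]=?,scc[4]=?,scc[5]=?,scc[6]=?,scc[7]=?)
step 3: low=(low[0]=0,low[1]=?,low[2]=?,low[3]=1,low[4]=?,low[5]=1,low[6]=1,low[7]=4); scc=(scc[0]=?,scc[1]=?,scc[2]=?,scc[3]=?,scc[4]=?,scc[5]=?,scc[6]=?,scc[7]=0)
step 4: low=(low[0]=0,low[1]=?,low[2]=?,low[3]=1,low[4]=?,low[5]=1,low[6]=1,low[7]=4); scc=(scc[0]=?,scc[1]=?,scc[2]=?,scc[3]=1,scc[4]=?,scc[5]=1,scc[6]=1,scc[7]=0)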